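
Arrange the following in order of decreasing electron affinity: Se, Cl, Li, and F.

Cl > F > Se > Li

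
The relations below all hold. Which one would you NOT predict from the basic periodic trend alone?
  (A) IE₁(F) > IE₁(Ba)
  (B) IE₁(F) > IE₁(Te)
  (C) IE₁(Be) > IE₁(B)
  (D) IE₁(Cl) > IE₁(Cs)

The general trend: IE₁ increases across a period and decreases down a group.
(A) F (period 2, group 17) vs Ba (period 6, group 2): the stated order agrees with the simple trend.
(B) F (period 2, group 17) vs Te (period 5, group 16): the stated order agrees with the simple trend.
(C) Be (period 2, group 2) vs B (period 2, group 13): the stated order contradicts the simple trend.
(D) Cl (period 3, group 17) vs Cs (period 6, group 1): the stated order agrees with the simple trend.
The exception is (C): removing B's lone 2p electron is easier than breaking Be's filled 2s².

(C)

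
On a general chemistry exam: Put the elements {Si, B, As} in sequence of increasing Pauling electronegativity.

Si < B < As

Smaller atoms with higher effective nuclear charge are more electronegative.
Neither a single period nor a single group — weigh both effects.
B > Si: the two effects oppose for this pair; the down-group effect wins (2.04 vs 1.90).
As > B: the two effects oppose for this pair; the across-period effect wins (2.18 vs 2.04).
For reference (Pauling): B 2.04, Si 1.90, As 2.18.
So from lowest to highest: Si < B < As.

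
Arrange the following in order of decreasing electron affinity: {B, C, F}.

F, C, B

Electron affinity generally becomes more exothermic across a period toward the halogens and less exothermic down a group.
All lie in period 2, so electron affinity increases left to right.
So from highest to lowest: F > C > B.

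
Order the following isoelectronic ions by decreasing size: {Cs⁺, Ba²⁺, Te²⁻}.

All of these have 54 electrons, so size is governed by nuclear charge alone: the more protons, the stronger the pull on the same electron cloud, and the smaller the ion.
Nuclear charges: Ba²⁺ (Z=56), Cs⁺ (Z=55), Te²⁻ (Z=52).
Largest to smallest: Te²⁻ > Cs⁺ > Ba²⁺.

Te²⁻, Cs⁺, Ba²⁺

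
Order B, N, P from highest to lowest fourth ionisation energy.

IE_4 is the cost of taking one more electron from the +3 cation: B³⁺ is the bare [He] core; N³⁺ still has 2 valence electrons; P³⁺ still has 2 valence electrons.
Core electrons are held far more tightly than valence electrons, so B tops the IE_4 order.
Valence configurations: N³⁺ [He]2s², P³⁺ [Ne]3s².
Tabulated IE_4 (kJ/mol): B 25026, N 7475, P 4964.
Hence IE_4: P < N < B.

B, N, P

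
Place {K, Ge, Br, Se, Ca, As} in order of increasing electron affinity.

K is in period 4, group 1; Ca is in period 4, group 2; Ge is in period 4, group 14; As is in period 4, group 15; Se is in period 4, group 16; Br is in period 4, group 17.
EA tends to increase across a period and decrease down a group, though the pattern is less regular than for IE or radius.
All lie in period 4; the across-period trend (electron affinity increases left to right) applies, with the exception below.
Note the exception: K has a higher electron affinity than Ca, contrary to the simple trend — adding an electron to Ca (ns²) has to open a new, higher-energy np subshell, which is unfavourable.
Note the exception: Ge has a higher electron affinity than As, contrary to the simple trend — adding an electron to As's half-filled 4p³ is unfavourable, so Ge (4p²) has the more exothermic EA.
For reference (kJ/mol): K 48, Ca 2, Ge 119, As 78, Se 195, Br 325.
So from lowest to highest: Ca < K < As < Ge < Se < Br.

Ca, K, As, Ge, Se, Br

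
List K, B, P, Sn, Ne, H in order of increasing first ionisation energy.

K < Sn < B < P < H < Ne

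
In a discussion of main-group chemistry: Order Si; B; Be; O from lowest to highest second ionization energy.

Si < Be < B < O

After 1 electron has been removed, what remains? Si⁺ still has 3 valence electrons; B⁺ still has 2 valence electrons; Be⁺ still has 1 valence electron; O⁺ still has 5 valence electrons.
All are still removing valence electrons, so compare the +1 ions as you would atoms: IE_2 generally rises across a period (higher Z_eff) and falls down a group (larger shell), subject to the usual subshell exceptions.
Valence configurations: Si⁺ [Ne]3s²3p¹, B⁺ [He]2s², Be⁺ [He]2s¹, O⁺ [He]2s²2p³.
The numbers (kJ/mol): Si 1577, B 2427, Be 1757, O 3388.
Putting it together, IE_2: Si < Be < B < O.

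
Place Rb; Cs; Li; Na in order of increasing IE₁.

Li is in period 2, group 1; Na is in period 3, group 1; Rb is in period 5, group 1; Cs is in period 6, group 1.
IE₁ increases left→right with effective nuclear charge and decreases top→bottom as the valence shell moves farther out.
All are in group 1, so first ionization energy increases up the group.
So from lowest to highest: Cs < Rb < Na < Li.

Cs, Rb, Na, Li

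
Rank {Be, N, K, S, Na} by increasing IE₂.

After 1 electron has been removed, what remains? Be⁺ still has 1 valence electron; N⁺ still has 4 valence electrons; K⁺ is the bare [Ar] core; S⁺ still has 5 valence electrons; Na⁺ is the bare [Ne] core.
Core electrons are held far more tightly than valence electrons, so K and Na top the IE_2 order.
Valence configurations: Be⁺ [He]2s¹, N⁺ [He]2s²2p², S⁺ [Ne]3s²3p³.
Approximate IE_2 values (kJ/mol): Be 1757, N 2856, K 3052, S 2252, Na 4562.
Overall IE_2 order: Be < S < N < K < Na.

Be < S < N < K < Na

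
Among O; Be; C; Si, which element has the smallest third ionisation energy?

The third ionization energy removes an electron from the +2 ion. For each element: O²⁺ still has 4 valence electrons; Be²⁺ is the bare [He] core; C²⁺ still has 2 valence electrons; Si²⁺ still has 2 valence electrons.
Pulling an electron out of a noble-gas core costs far more than removing a remaining valence electron, so Be sits at the high end of IE_3.
Valence configurations: O²⁺ [He]2s²2p², C²⁺ [He]2s², Si²⁺ [Ne]3s².
Approximate IE_3 values (kJ/mol): O 5300, Be 14849, C 4620, Si 3232.
Hence IE_3: Si < C < O < Be.

Si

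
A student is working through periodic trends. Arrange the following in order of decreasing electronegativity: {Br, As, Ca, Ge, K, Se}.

Br > Se > As > Ge > Ca > K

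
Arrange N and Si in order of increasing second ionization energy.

Si < N

The second ionization energy removes an electron from the +1 ion. For each element: N⁺ still has 4 valence electrons; Si⁺ still has 3 valence electrons.
All are still removing valence electrons, so compare the +1 ions as you would atoms: IE_2 generally rises across a period (higher Z_eff) and falls down a group (larger shell), subject to the usual subshell exceptions.
Valence configurations: N⁺ [He]2s²2p², Si⁺ [Ne]3s²3p¹.
Approximate IE_2 values (kJ/mol): N 2856, Si 1577.
So the second ionization energies run Si < N.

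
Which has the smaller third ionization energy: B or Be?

B

The third ionization energy removes an electron from the +2 ion. For each element: B²⁺ still has 1 valence electron; Be²⁺ is the bare [He] core.
Pulling an electron out of a noble-gas core costs far more than removing a remaining valence electron, so Be sits at the high end of IE_3.
Approximate IE_3 values (kJ/mol): B 3660, Be 14849.
Putting it together, IE_3: B < Be.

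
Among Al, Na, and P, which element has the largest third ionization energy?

After 2 electrons have been removed, what remains? Al²⁺ still has 1 valence electron; Na²⁺ is already 1 electron into the core; P²⁺ still has 3 valence electrons.
Breaking into a closed-shell core is much more expensive than removing a leftover valence electron — Na has the largest IE_3 here.
Valence configurations: Al²⁺ [Ne]3s¹, P²⁺ [Ne]3s²3p¹.
Approximate IE_3 values (kJ/mol): Al 2745, Na 6910, P 2914.
Overall IE_3 order: Al < P < Na.

Na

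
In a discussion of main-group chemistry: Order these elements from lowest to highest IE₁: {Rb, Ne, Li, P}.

Rb, Li, P, Ne

IE₁ increases left→right with effective nuclear charge and decreases top→bottom as the valence shell moves farther out.
Here both period and group differ, so the two effects have to be weighed against each other.
Li > Rb: they share group 1; the group trend gives Li the larger value.
P > Li: period and group pull opposite ways; the across-period shift dominates (1012 vs 520 kJ/mol).
Ne > P: both effects reinforce here, so Ne is clearly the higher of the two.
Tabulated first ionization energy (kJ/mol): Li 520, Ne 2081, P 1012, Rb 403.
So from lowest to highest: Rb < Li < P < Ne.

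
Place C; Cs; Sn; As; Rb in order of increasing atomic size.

C is in period 2, group 14; As is in period 4, group 15; Rb is in period 5, group 1; Sn is in period 5, group 14; Cs is in period 6, group 1.
Radius decreases left→right (rising Z_eff, same n) and increases top→bottom (higher n).
Here both period and group differ, so the two effects have to be weighed against each other.
As > C: period and group pull opposite ways; the down-group shift dominates (121 vs 75 pm).
Sn > As: both effects reinforce here, so Sn is clearly the larger of the two.
Rb > Sn: Rb lies to the left of Sn in period 5, so the across-period effect alone puts Rb larger.
Cs > Rb: Cs sits below Rb in group 1, so the down-group effect alone puts Cs larger.
For reference (pm): C 75, As 121, Rb 210, Sn 140, Cs 232.
So from smallest to largest: C < As < Sn < Rb < Cs.

C, As, Sn, Rb, Cs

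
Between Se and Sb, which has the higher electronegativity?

Se is in period 4, group 16; Sb is in period 5, group 15.
EN rises left→right (higher Z_eff, smaller atoms) and falls top→bottom (larger, more shielded atoms).
Here both period and group differ, so the two effects have to be weighed against each other.
Se > Sb: both effects reinforce here, so Se is clearly the higher of the two.
For reference (Pauling): Se 2.55, Sb 2.05.
So Se has the higher electronegativity (Se > Sb).

Se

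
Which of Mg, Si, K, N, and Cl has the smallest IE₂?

Mg

The second ionization energy removes an electron from the +1 ion. For each element: Mg⁺ still has 1 valence electron; Si⁺ still has 3 valence electrons; K⁺ is the bare [Ar] core; N⁺ still has 4 valence electrons; Cl⁺ still has 6 valence electrons.
Pulling an electron out of a noble-gas core costs far more than removing a remaining valence electron, so K sits at the high end of IE_2.
Valence configurations: Mg⁺ [Ne]3s¹, Si⁺ [Ne]3s²3p¹, N⁺ [He]2s²2p², Cl⁺ [Ne]3s²3p⁴.
Approximate IE_2 values (kJ/mol): Mg 1451, Si 1577, K 3052, N 2856, Cl 2298.
So the second ionization energies run Mg < Si < Cl < N < K.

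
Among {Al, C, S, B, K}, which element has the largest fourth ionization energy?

B

After 3 electrons have been removed, what remains? Al³⁺ is the bare [Ne] core; C³⁺ still has 1 valence electron; S³⁺ still has 3 valence electrons; B³⁺ is the bare [He] core; K³⁺ is already 2 electrons into the core.
Usually core removal costs more than valence removal, but here the competition is close: a tightly held n=2 valence electron can cost more to remove than an n=3 core electron, so the actual values have to decide it.
Valence configurations: C³⁺ [He]2s¹, S³⁺ [Ne]3s²3p¹.
The numbers (kJ/mol): Al 11577, C 6223, S 4556, B 25026, K 5877.
Putting it together, IE_4: S < K < C < Al < B.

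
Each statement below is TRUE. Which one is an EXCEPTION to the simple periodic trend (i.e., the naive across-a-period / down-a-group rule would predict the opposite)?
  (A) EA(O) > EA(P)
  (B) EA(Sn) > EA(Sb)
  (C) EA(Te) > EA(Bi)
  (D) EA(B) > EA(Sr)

(B)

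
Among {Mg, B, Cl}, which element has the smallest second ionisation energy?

Mg

After 1 electron has been removed, what remains? Mg⁺ still has 1 valence electron; B⁺ still has 2 valence electrons; Cl⁺ still has 6 valence electrons.
All are still removing valence electrons, so compare the +1 ions as you would atoms: IE_2 generally rises across a period (higher Z_eff) and falls down a group (larger shell), subject to the usual subshell exceptions.
Valence configurations: Mg⁺ [Ne]3s¹, B⁺ [He]2s², Cl⁺ [Ne]3s²3p⁴.
Approximate IE_2 values (kJ/mol): Mg 1451, B 2427, Cl 2298.
Putting it together, IE_2: Mg < Cl < B.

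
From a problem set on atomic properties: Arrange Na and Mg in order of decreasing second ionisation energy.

Na, Mg

Consider each +1 ion: Na⁺ is the bare [Ne] core; Mg⁺ still has 1 valence electron.
Core electrons are held far more tightly than valence electrons, so Na tops the IE_2 order.
The numbers (kJ/mol): Na 4562, Mg 1451.
Overall IE_2 order: Mg < Na.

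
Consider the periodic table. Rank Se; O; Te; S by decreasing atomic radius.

Radius decreases left→right (rising Z_eff, same n) and increases top→bottom (higher n).
All are in group 16, so atomic radius increases down the group.
So from largest to smallest: Te > Se > S > O.

Te > Se > S > O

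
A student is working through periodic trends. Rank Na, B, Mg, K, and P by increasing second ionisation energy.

Mg < P < B < K < Na

After 1 electron has been removed, what remains? Na⁺ is the bare [Ne] core; B⁺ still has 2 valence electrons; Mg⁺ still has 1 valence electron; K⁺ is the bare [Ar] core; P⁺ still has 4 valence electrons.
Breaking into a closed-shell core is much more expensive than removing a leftover valence electron — K and Na have the largest IE_2 here.
Valence configurations: B⁺ [He]2s², Mg⁺ [Ne]3s¹, P⁺ [Ne]3s²3p².
The numbers (kJ/mol): Na 4562, B 2427, Mg 1451, K 3052, P 1907.
Putting it together, IE_2: Mg < P < B < K < Na.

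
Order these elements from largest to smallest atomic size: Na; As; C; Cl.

C is in period 2, group 14; Na is in period 3, group 1; Cl is in period 3, group 17; As is in period 4, group 15.
Atomic radius shrinks across a period as nuclear charge pulls the same shell inward, and grows down a group as new shells are added.
Here both period and group differ, so the two effects have to be weighed against each other.
Cl > C: the two effects oppose for this pair; the down-group effect wins (99 vs 75 pm).
As > Cl: relative to Cl, both the across-period and down-group shifts push As's atomic radius up.
Na > As: period and group pull opposite ways; the across-period shift dominates (155 vs 121 pm).
For reference (pm): C 75, Na 155, Cl 99, As 121.
So from largest to smallest: Na > As > Cl > C.

Na, As, Cl, C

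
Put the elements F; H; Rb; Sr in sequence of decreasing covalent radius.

H is in period 1, group 1; F is in period 2, group 17; Rb is in period 5, group 1; Sr is in period 5, group 2.
Across a period the added protons contract the valence shell; down a group each new principal shell makes the atom larger.
These span different periods and groups, so the two trends combine.
F > H: the two effects oppose for this pair; the down-group effect wins (64 vs 32 pm).
Sr > F: relative to F, both the across-period and down-group shifts push Sr's atomic radius up.
Rb > Sr: Rb lies to the left of Sr in period 5, so the across-period effect alone puts Rb larger.
Approximate values (pm): H 32, F 64, Rb 210, Sr 185.
So from largest to smallest: Rb > Sr > F > H.

Rb > Sr > F > H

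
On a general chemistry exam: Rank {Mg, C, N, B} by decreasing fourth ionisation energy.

B, Mg, N, C

The fourth ionization energy removes an electron from the +3 ion. For each element: Mg³⁺ is already 1 electron into the core; C³⁺ still has 1 valence electron; N³⁺ still has 2 valence electrons; B³⁺ is the bare [He] core.
Pulling an electron out of a noble-gas core costs far more than removing a remaining valence electron, so Mg and B sit at the high end of IE_4.
Valence configurations: C³⁺ [He]2s¹, N³⁺ [He]2s².
Approximate IE_4 values (kJ/mol): Mg 10543, C 6223, N 7475, B 25026.
Overall IE_4 order: C < N < Mg < B.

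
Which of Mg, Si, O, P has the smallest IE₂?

Mg

The second ionization energy removes an electron from the +1 ion. For each element: Mg⁺ still has 1 valence electron; Si⁺ still has 3 valence electrons; O⁺ still has 5 valence electrons; P⁺ still has 4 valence electrons.
All are still removing valence electrons, so compare the +1 ions as you would atoms: IE_2 generally rises across a period (higher Z_eff) and falls down a group (larger shell), subject to the usual subshell exceptions.
Valence configurations: Mg⁺ [Ne]3s¹, Si⁺ [Ne]3s²3p¹, O⁺ [He]2s²2p³, P⁺ [Ne]3s²3p².
The numbers (kJ/mol): Mg 1451, Si 1577, O 3388, P 1907.
So the second ionization energies run Mg < Si < P < O.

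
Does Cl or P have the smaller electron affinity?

P

P is in period 3, group 15; Cl is in period 3, group 17.
EA tends to increase across a period and decrease down a group, though the pattern is less regular than for IE or radius.
All lie in period 3, so electron affinity increases left to right.
So P has the smaller electron affinity (P < Cl).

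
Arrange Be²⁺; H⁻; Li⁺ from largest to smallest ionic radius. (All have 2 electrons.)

All of these have 2 electrons, so size is governed by nuclear charge alone: the more protons, the stronger the pull on the same electron cloud, and the smaller the ion.
Nuclear charges: Be²⁺ (Z=4), Li⁺ (Z=3), H⁻ (Z=1).
Largest to smallest: H⁻ > Li⁺ > Be²⁺.

H⁻, Li⁺, Be²⁺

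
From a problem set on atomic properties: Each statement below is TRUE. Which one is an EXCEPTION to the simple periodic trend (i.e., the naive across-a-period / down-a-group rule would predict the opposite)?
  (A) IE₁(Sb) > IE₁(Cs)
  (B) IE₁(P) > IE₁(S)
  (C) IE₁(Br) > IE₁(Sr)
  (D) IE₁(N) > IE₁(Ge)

The general trend: first ionisation energy increases across a period and decreases down a group.
(A) Sb (period 5, group 15) vs Cs (period 6, group 1): the stated order agrees with the simple trend.
(B) P (period 3, group 15) vs S (period 3, group 16): the stated order contradicts the simple trend.
(C) Br (period 4, group 17) vs Sr (period 5, group 2): the stated order agrees with the simple trend.
(D) N (period 2, group 15) vs Ge (period 4, group 14): the stated order agrees with the simple trend.
The exception is (B): S (3p⁴) ionizes more easily than half-filled P (3p³) because the paired 3p electron in S is pushed out by e⁻–e⁻ repulsion.

(B)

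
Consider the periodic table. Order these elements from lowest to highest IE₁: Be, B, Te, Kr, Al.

Al, B, Te, Be, Kr

Be is in period 2, group 2; B is in period 2, group 13; Al is in period 3, group 13; Kr is in period 4, group 18; Te is in period 5, group 16.
Removing the outermost electron gets harder across a period and easier down a group.
Here both period and group differ, so the two effects have to be weighed against each other.
B > Al: they share group 13; the group trend gives B the larger value.
Te > B: the two effects oppose for this pair; the across-period effect wins (869 vs 801 kJ/mol).
Be > Te: period and group pull opposite ways; the down-group shift dominates (900 vs 869 kJ/mol).
Kr > Be: the two effects oppose for this pair; the across-period effect wins (1351 vs 900 kJ/mol).
Note the exception: Be has a higher first ionization energy than B, contrary to the simple trend — removing B's lone 2p electron is easier than breaking Be's filled 2s².
For reference (kJ/mol): Be 900, B 801, Al 578, Kr 1351, Te 869.
So from lowest to highest: Al < B < Te < Be < Kr.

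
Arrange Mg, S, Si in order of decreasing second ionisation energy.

S, Si, Mg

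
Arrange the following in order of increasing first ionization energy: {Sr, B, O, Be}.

Sr < B < Be < O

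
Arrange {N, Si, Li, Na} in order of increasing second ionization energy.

After 1 electron has been removed, what remains? N⁺ still has 4 valence electrons; Si⁺ still has 3 valence electrons; Li⁺ is the bare [He] core; Na⁺ is the bare [Ne] core.
Core electrons are held far more tightly than valence electrons, so Na and Li top the IE_2 order.
Valence configurations: N⁺ [He]2s²2p², Si⁺ [Ne]3s²3p¹.
Tabulated IE_2 (kJ/mol): N 2856, Si 1577, Li 7298, Na 4562.
Overall IE_2 order: Si < N < Na < Li.

Si < N < Na < Li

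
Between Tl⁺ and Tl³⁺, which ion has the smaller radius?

Tl³⁺

Both ions have Z = 81 protons, but Tl³⁺ has lost more electrons, so its remaining electrons feel a larger effective nuclear charge per electron and are pulled in more tightly.
Higher positive charge → smaller ion, so Tl⁺ > Tl³⁺.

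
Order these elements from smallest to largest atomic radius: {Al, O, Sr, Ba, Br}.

O is in period 2, group 16; Al is in period 3, group 13; Br is in period 4, group 17; Sr is in period 5, group 2; Ba is in period 6, group 2.
Across a period the added protons contract the valence shell; down a group each new principal shell makes the atom larger.
Neither a single period nor a single group — weigh both effects.
Br > O: period and group pull opposite ways; the down-group shift dominates (114 vs 63 pm).
Al > Br: the two effects oppose for this pair; the across-period effect wins (126 vs 114 pm).
Sr > Al: relative to Al, both the across-period and down-group shifts push Sr's atomic radius up.
Ba > Sr: Ba sits below Sr in group 2, so the down-group effect alone puts Ba larger.
For reference (pm): O 63, Al 126, Br 114, Sr 185, Ba 196.
So from smallest to largest: O < Br < Al < Sr < Ba.

O < Br < Al < Sr < Ba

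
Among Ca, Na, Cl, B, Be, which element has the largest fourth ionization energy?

The fourth ionization energy removes an electron from the +3 ion. For each element: Ca³⁺ is already 1 electron into the core; Na³⁺ is already 2 electrons into the core; Cl³⁺ still has 4 valence electrons; B³⁺ is the bare [He] core; Be³⁺ is already 1 electron into the core.
Breaking into a closed-shell core is much more expensive than removing a leftover valence electron — Ca, Na, Be and B have the largest IE_4 here.
Approximate IE_4 values (kJ/mol): Ca 6491, Na 9543, Cl 5159, B 25026, Be 21007.
Putting it together, IE_4: Cl < Ca < Na < Be < B.

B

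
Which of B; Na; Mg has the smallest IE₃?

B

IE_3 is the cost of taking one more electron from the +2 cation: B²⁺ still has 1 valence electron; Na²⁺ is already 1 electron into the core; Mg²⁺ is the bare [Ne] core.
Core electrons are held far more tightly than valence electrons, so Na and Mg top the IE_3 order.
Approximate IE_3 values (kJ/mol): B 3660, Na 6910, Mg 7733.
So the third ionization energies run B < Na < Mg.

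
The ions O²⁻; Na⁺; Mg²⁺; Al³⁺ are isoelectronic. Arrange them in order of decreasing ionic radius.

All of these have 10 electrons, so size is governed by nuclear charge alone: the more protons, the stronger the pull on the same electron cloud, and the smaller the ion.
Nuclear charges: Al³⁺ (Z=13), Mg²⁺ (Z=12), Na⁺ (Z=11), O²⁻ (Z=8).
Largest to smallest: O²⁻ > Na⁺ > Mg²⁺ > Al³⁺.

O²⁻, Na⁺, Mg²⁺, Al³⁺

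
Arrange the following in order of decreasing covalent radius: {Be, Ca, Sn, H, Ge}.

Ca, Sn, Ge, Be, H

H is in period 1, group 1; Be is in period 2, group 2; Ca is in period 4, group 2; Ge is in period 4, group 14; Sn is in period 5, group 14.
Across a period the added protons contract the valence shell; down a group each new principal shell makes the atom larger.
These span different periods and groups, so the two trends combine.
Be > H: period and group pull opposite ways; the down-group shift dominates (102 vs 32 pm).
Ge > Be: the two effects oppose for this pair; the down-group effect wins (121 vs 102 pm).
Sn > Ge: they share group 14; the group trend gives Sn the larger value.
Ca > Sn: period and group pull opposite ways; the across-period shift dominates (171 vs 140 pm).
For reference (pm): H 32, Be 102, Ca 171, Ge 121, Sn 140.
So from largest to smallest: Ca > Sn > Ge > Be > H.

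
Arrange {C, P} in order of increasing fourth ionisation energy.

IE_4 is the cost of taking one more electron from the +3 cation: C³⁺ still has 1 valence electron; P³⁺ still has 2 valence electrons.
All are still removing valence electrons, so compare the +3 ions as you would atoms: IE_4 generally rises across a period (higher Z_eff) and falls down a group (larger shell), subject to the usual subshell exceptions.
Valence configurations: C³⁺ [He]2s¹, P³⁺ [Ne]3s².
The numbers (kJ/mol): C 6223, P 4964.
Hence IE_4: P < C.

P < C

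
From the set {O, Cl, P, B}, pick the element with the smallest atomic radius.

B is in period 2, group 13; O is in period 2, group 16; P is in period 3, group 15; Cl is in period 3, group 17.
Across a period the added protons contract the valence shell; down a group each new principal shell makes the atom larger.
Neither a single period nor a single group — weigh both effects.
B > O: B lies to the left of O in period 2, so the across-period effect alone puts B larger.
Cl > B: the two effects oppose for this pair; the down-group effect wins (99 vs 85 pm).
P > Cl: P lies to the left of Cl in period 3, so the across-period effect alone puts P larger.
Tabulated atomic radius (pm): B 85, O 63, P 111, Cl 99.
The smallest atomic radius among these belongs to O.

O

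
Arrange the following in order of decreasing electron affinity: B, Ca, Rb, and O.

O > Rb > B > Ca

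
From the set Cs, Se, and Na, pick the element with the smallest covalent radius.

Atomic radius shrinks across a period as nuclear charge pulls the same shell inward, and grows down a group as new shells are added.
Here both period and group differ, so the two effects have to be weighed against each other.
Na > Se: the two effects oppose for this pair; the across-period effect wins (155 vs 116 pm).
Cs > Na: they share group 1; the group trend gives Cs the larger value.
For reference (pm): Na 155, Se 116, Cs 232.
The smallest covalent radius among these belongs to Se.

Se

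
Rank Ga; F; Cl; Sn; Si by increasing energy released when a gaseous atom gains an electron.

Ga < Sn < Si < F < Cl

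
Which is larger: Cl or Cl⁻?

Cl⁻

Forming Cl⁻ adds 1 electron to Cl. More electron–electron repulsion in the same shell, with unchanged nuclear charge, lets the cloud expand.
An anion is larger than its parent atom: Cl⁻ > Cl.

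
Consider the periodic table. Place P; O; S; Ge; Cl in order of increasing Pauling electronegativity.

Ge < P < S < Cl < O

Atoms toward the upper right of the periodic table pull bonding electrons most strongly.
These span different periods and groups, so the two trends combine.
P > Ge: both effects reinforce here, so P is clearly the higher of the two.
S > P: S lies to the right of P in period 3, so the across-period effect alone puts S higher.
Cl > S: both are in period 3; the period trend gives Cl the larger value.
O > Cl: period and group pull opposite ways; the down-group shift dominates (3.44 vs 3.16).
Approximate values (Pauling): O 3.44, P 2.19, S 2.58, Cl 3.16, Ge 2.01.
So from lowest to highest: Ge < P < S < Cl < O.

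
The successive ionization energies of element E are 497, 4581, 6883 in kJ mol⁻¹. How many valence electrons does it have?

1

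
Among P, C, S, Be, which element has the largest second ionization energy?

C

IE_2 is the cost of taking one more electron from the +1 cation: P⁺ still has 4 valence electrons; C⁺ still has 3 valence electrons; S⁺ still has 5 valence electrons; Be⁺ still has 1 valence electron.
All are still removing valence electrons, so compare the +1 ions as you would atoms: IE_2 generally rises across a period (higher Z_eff) and falls down a group (larger shell), subject to the usual subshell exceptions.
Valence configurations: P⁺ [Ne]3s²3p², C⁺ [He]2s²2p¹, S⁺ [Ne]3s²3p³, Be⁺ [He]2s¹.
Tabulated IE_2 (kJ/mol): P 1907, C 2353, S 2252, Be 1757.
Putting it together, IE_2: Be < P < S < C.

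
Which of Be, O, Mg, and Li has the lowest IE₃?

IE_3 is the cost of taking one more electron from the +2 cation: Be²⁺ is the bare [He] core; O²⁺ still has 4 valence electrons; Mg²⁺ is the bare [Ne] core; Li²⁺ is already 1 electron into the core.
Pulling an electron out of a noble-gas core costs far more than removing a remaining valence electron, so Mg, Li and Be sit at the high end of IE_3.
Tabulated IE_3 (kJ/mol): Be 14849, O 5300, Mg 7733, Li 11815.
Putting it together, IE_3: O < Mg < Li < Be.

O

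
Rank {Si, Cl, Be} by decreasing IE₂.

Cl, Be, Si

Consider each +1 ion: Si⁺ still has 3 valence electrons; Cl⁺ still has 6 valence electrons; Be⁺ still has 1 valence electron.
All are still removing valence electrons, so compare the +1 ions as you would atoms: IE_2 generally rises across a period (higher Z_eff) and falls down a group (larger shell), subject to the usual subshell exceptions.
Valence configurations: Si⁺ [Ne]3s²3p¹, Cl⁺ [Ne]3s²3p⁴, Be⁺ [He]2s¹.
Approximate IE_2 values (kJ/mol): Si 1577, Cl 2298, Be 1757.
So the second ionization energies run Si < Be < Cl.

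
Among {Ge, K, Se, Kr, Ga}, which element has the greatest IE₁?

K is in period 4, group 1; Ga is in period 4, group 13; Ge is in period 4, group 14; Se is in period 4, group 16; Kr is in period 4, group 18.
IE₁ increases left→right with effective nuclear charge and decreases top→bottom as the valence shell moves farther out.
All lie in period 4, so first ionization energy increases left to right.
The greatest IE₁ among these belongs to Kr.

Kr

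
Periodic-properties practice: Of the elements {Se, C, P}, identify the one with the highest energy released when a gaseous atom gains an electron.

Se

C is in period 2, group 14; P is in period 3, group 15; Se is in period 4, group 16.
Adding an electron releases more energy for atoms nearer the top right (short of the noble gases).
A diagonal step moves right (one effect) and down (the opposite effect) at once.
C > P: period and group pull opposite ways; the down-group shift dominates (122 vs 72 kJ/mol).
Se > C: period and group pull opposite ways; the across-period shift dominates (195 vs 122 kJ/mol).
Tabulated electron affinity (kJ/mol): C 122, P 72, Se 195.
The highest energy released when a gaseous atom gains an electron among these belongs to Se.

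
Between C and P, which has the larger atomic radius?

Across a period the added protons contract the valence shell; down a group each new principal shell makes the atom larger.
A diagonal step moves right (one effect) and down (the opposite effect) at once.
P > C: period and group pull opposite ways; the down-group shift dominates (111 vs 75 pm).
Tabulated atomic radius (pm): C 75, P 111.
So P has the larger atomic radius (P > C).

P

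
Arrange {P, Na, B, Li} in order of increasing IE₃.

The third ionization energy removes an electron from the +2 ion. For each element: P²⁺ still has 3 valence electrons; Na²⁺ is already 1 electron into the core; B²⁺ still has 1 valence electron; Li²⁺ is already 1 electron into the core.
Core electrons are held far more tightly than valence electrons, so Na and Li top the IE_3 order.
Valence configurations: P²⁺ [Ne]3s²3p¹, B²⁺ [He]2s¹.
Tabulated IE_3 (kJ/mol): P 2914, Na 6910, B 3660, Li 11815.
Overall IE_3 order: P < B < Na < Li.

P < B < Na < Li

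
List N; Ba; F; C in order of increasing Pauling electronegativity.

Ba < C < N < F

C is in period 2, group 14; N is in period 2, group 15; F is in period 2, group 17; Ba is in period 6, group 2.
Atoms toward the upper right of the periodic table pull bonding electrons most strongly.
Neither a single period nor a single group — weigh both effects.
C > Ba: both effects reinforce here, so C is clearly the higher of the two.
N > C: N lies to the right of C in period 2, so the across-period effect alone puts N higher.
F > N: F lies to the right of N in period 2, so the across-period effect alone puts F higher.
Tabulated electronegativity (Pauling): C 2.55, N 3.04, F 3.98, Ba 0.89.
So from lowest to highest: Ba < C < N < F.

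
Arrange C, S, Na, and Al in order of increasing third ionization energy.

Consider each +2 ion: C²⁺ still has 2 valence electrons; S²⁺ still has 4 valence electrons; Na²⁺ is already 1 electron into the core; Al²⁺ still has 1 valence electron.
Core electrons are held far more tightly than valence electrons, so Na tops the IE_3 order.
Valence configurations: C²⁺ [He]2s², S²⁺ [Ne]3s²3p², Al²⁺ [Ne]3s¹.
Approximate IE_3 values (kJ/mol): C 4620, S 3357, Na 6910, Al 2745.
Putting it together, IE_3: Al < S < C < Na.

Al < S < C < Na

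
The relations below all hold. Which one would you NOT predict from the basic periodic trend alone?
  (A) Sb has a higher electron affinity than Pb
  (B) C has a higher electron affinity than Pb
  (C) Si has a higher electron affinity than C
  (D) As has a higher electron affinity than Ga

(C)

The general trend: electron affinity increases across a period and decreases down a group.
(A) Sb (period 5, group 15) vs Pb (period 6, group 14): the stated order agrees with the simple trend.
(B) C (period 2, group 14) vs Pb (period 6, group 14): the stated order agrees with the simple trend.
(C) Si (period 3, group 14) vs C (period 2, group 14): the stated order contradicts the simple trend.
(D) As (period 4, group 15) vs Ga (period 4, group 13): the stated order agrees with the simple trend.
The exception is (C): Si's larger, more diffuse 3p orbitals accept an added electron slightly more readily than C's compact 2p.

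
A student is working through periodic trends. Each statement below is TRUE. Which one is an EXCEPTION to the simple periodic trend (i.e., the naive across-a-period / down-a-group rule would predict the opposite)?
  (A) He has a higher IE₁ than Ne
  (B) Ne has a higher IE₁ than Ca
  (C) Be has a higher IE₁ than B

(C)

The general trend: IE₁ increases across a period and decreases down a group.
(A) He (period 1, group 18) vs Ne (period 2, group 18): the stated order agrees with the simple trend.
(B) Ne (period 2, group 18) vs Ca (period 4, group 2): the stated order agrees with the simple trend.
(C) Be (period 2, group 2) vs B (period 2, group 13): the stated order contradicts the simple trend.
The exception is (C): removing B's lone 2p electron is easier than breaking Be's filled 2s².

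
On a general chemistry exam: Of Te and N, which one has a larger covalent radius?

N is in period 2, group 15; Te is in period 5, group 16.
Atomic radius shrinks across a period as nuclear charge pulls the same shell inward, and grows down a group as new shells are added.
These span different periods and groups, so the two trends combine.
Te > N: the two effects oppose for this pair; the down-group effect wins (136 vs 71 pm).
For reference (pm): N 71, Te 136.
So Te has the larger covalent radius (Te > N).

Te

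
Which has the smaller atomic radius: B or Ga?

B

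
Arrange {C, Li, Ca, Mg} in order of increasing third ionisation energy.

The third ionization energy removes an electron from the +2 ion. For each element: C²⁺ still has 2 valence electrons; Li²⁺ is already 1 electron into the core; Ca²⁺ is the bare [Ar] core; Mg²⁺ is the bare [Ne] core.
Pulling an electron out of a noble-gas core costs far more than removing a remaining valence electron, so Ca, Mg and Li sit at the high end of IE_3.
Approximate IE_3 values (kJ/mol): C 4620, Li 11815, Ca 4912, Mg 7733.
Hence IE_3: C < Ca < Mg < Li.

C < Ca < Mg < Li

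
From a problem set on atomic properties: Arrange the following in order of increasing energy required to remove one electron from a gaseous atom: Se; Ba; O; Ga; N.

N is in period 2, group 15; O is in period 2, group 16; Ga is in period 4, group 13; Se is in period 4, group 16; Ba is in period 6, group 2.
Across a period the outer electron is held more tightly (higher IE₁); down a group it sits in a higher shell, more shielded, and comes off more easily.
These span different periods and groups, so the two trends combine.
Ga > Ba: relative to Ba, both the across-period and down-group shifts push Ga's first ionization energy up.
Se > Ga: Se lies to the right of Ga in period 4, so the across-period effect alone puts Se higher.
O > Se: O sits above Se in group 16, so the down-group effect alone puts O higher.
N > O: this pair runs against the simple trend — see the exception note.
Note the exception: N has a higher first ionization energy than O, contrary to the simple trend — pairing an electron in O's 2p⁴ costs repulsion energy, so O ionizes more easily than half-filled N (2p³).
Approximate values (kJ/mol): N 1402, O 1314, Ga 579, Se 941, Ba 503.
So from lowest to highest: Ba < Ga < Se < O < N.

Ba < Ga < Se < O < N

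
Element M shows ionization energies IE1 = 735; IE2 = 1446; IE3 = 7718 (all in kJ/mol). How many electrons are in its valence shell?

2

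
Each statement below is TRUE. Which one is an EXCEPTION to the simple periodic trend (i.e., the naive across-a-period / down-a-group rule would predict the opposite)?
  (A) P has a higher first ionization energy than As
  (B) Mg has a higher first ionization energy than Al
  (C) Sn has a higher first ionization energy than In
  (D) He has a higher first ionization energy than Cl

The general trend: first ionization energy increases across a period and decreases down a group.
(A) P (period 3, group 15) vs As (period 4, group 15): the stated order agrees with the simple trend.
(B) Mg (period 3, group 2) vs Al (period 3, group 13): the stated order contradicts the simple trend.
(C) Sn (period 5, group 14) vs In (period 5, group 13): the stated order agrees with the simple trend.
(D) He (period 1, group 18) vs Cl (period 3, group 17): the stated order agrees with the simple trend.
The exception is (B): Al's single 3p electron is easier to remove than one from Mg's filled 3s².

(B)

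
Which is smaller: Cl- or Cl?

Cl

Forming Cl- adds 1 electron to Cl. More electron–electron repulsion in the same shell, with unchanged nuclear charge, lets the cloud expand.
An anion is larger than its parent atom: Cl- > Cl.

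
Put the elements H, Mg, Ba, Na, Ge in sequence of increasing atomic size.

H < Ge < Mg < Na < Ba

Atomic radius shrinks across a period as nuclear charge pulls the same shell inward, and grows down a group as new shells are added.
These span different periods and groups, so the two trends combine.
Ge > H: period and group pull opposite ways; the down-group shift dominates (121 vs 32 pm).
Mg > Ge: the two effects oppose for this pair; the across-period effect wins (139 vs 121 pm).
Na > Mg: Na lies to the left of Mg in period 3, so the across-period effect alone puts Na larger.
Ba > Na: the two effects oppose for this pair; the down-group effect wins (196 vs 155 pm).
Approximate values (pm): H 32, Na 155, Mg 139, Ge 121, Ba 196.
So from smallest to largest: H < Ge < Mg < Na < Ba.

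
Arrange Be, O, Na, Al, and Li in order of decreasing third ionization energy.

Be > Li > Na > O > Al

The third ionization energy removes an electron from the +2 ion. For each element: Be²⁺ is the bare [He] core; O²⁺ still has 4 valence electrons; Na²⁺ is already 1 electron into the core; Al²⁺ still has 1 valence electron; Li²⁺ is already 1 electron into the core.
Core electrons are held far more tightly than valence electrons, so Na, Li and Be top the IE_3 order.
Valence configurations: O²⁺ [He]2s²2p², Al²⁺ [Ne]3s¹.
Tabulated IE_3 (kJ/mol): Be 14849, O 5300, Na 6910, Al 2745, Li 11815.
So the third ionization energies run Al < O < Na < Li < Be.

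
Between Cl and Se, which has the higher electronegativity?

Cl

EN rises left→right (higher Z_eff, smaller atoms) and falls top→bottom (larger, more shielded atoms).
These span different periods and groups, so the two trends combine.
Cl > Se: relative to Se, both the across-period and down-group shifts push Cl's electronegativity up.
For reference (Pauling): Cl 3.16, Se 2.55.
So Cl has the higher electronegativity (Cl > Se).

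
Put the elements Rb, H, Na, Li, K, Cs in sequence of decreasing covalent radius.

H is in period 1, group 1; Li is in period 2, group 1; Na is in period 3, group 1; K is in period 4, group 1; Rb is in period 5, group 1; Cs is in period 6, group 1.
Atomic radius shrinks across a period as nuclear charge pulls the same shell inward, and grows down a group as new shells are added.
All are in group 1, so atomic radius increases down the group.
So from largest to smallest: Cs > Rb > K > Na > Li > H.

Cs > Rb > K > Na > Li > H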